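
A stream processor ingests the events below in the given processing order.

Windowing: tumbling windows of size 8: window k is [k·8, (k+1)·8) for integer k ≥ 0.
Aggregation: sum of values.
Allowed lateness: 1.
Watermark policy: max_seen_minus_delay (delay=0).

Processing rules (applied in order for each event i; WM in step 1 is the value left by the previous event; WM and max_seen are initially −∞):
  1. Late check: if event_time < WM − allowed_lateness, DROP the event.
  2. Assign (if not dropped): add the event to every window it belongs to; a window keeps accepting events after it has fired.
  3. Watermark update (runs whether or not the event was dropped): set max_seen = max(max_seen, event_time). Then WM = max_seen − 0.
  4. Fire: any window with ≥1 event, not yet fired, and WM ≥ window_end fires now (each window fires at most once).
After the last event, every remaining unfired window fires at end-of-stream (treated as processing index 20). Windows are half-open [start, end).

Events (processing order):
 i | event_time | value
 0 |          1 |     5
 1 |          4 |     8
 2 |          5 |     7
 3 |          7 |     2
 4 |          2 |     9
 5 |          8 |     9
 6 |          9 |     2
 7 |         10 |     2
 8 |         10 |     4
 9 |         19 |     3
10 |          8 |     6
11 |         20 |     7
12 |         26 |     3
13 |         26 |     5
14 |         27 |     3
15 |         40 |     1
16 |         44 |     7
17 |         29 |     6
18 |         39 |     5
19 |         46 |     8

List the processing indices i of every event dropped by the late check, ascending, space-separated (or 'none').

i=0 t=1 v=5: → [0,8); WM=1
i=1 t=4 v=8: → [0,8); WM=4
i=2 t=5 v=7: → [0,8); WM=5
i=3 t=7 v=2: → [0,8); WM=7
i=4 t=2 v=9: DROP (t<7-1); WM=7
i=5 t=8 v=9: → [8,16); WM=8; [0,8) fires=22
i=6 t=9 v=2: → [8,16); WM=9
i=7 t=10 v=2: → [8,16); WM=10
i=8 t=10 v=4: → [8,16); WM=10
i=9 t=19 v=3: → [16,24); WM=19; [8,16) fires=17
i=10 t=8 v=6: DROP (t<19-1); WM=19
i=11 t=20 v=7: → [16,24); WM=20
i=12 t=26 v=3: → [24,32); WM=26; [16,24) fires=10
i=13 t=26 v=5: → [24,32); WM=26
i=14 t=27 v=3: → [24,32); WM=27
i=15 t=40 v=1: → [40,48); WM=40; [24,32) fires=11
i=16 t=44 v=7: → [40,48); WM=44
i=17 t=29 v=6: DROP (t<44-1); WM=44
i=18 t=39 v=5: DROP (t<44-1); WM=44
i=19 t=46 v=8: → [40,48); WM=46

4 10 17 18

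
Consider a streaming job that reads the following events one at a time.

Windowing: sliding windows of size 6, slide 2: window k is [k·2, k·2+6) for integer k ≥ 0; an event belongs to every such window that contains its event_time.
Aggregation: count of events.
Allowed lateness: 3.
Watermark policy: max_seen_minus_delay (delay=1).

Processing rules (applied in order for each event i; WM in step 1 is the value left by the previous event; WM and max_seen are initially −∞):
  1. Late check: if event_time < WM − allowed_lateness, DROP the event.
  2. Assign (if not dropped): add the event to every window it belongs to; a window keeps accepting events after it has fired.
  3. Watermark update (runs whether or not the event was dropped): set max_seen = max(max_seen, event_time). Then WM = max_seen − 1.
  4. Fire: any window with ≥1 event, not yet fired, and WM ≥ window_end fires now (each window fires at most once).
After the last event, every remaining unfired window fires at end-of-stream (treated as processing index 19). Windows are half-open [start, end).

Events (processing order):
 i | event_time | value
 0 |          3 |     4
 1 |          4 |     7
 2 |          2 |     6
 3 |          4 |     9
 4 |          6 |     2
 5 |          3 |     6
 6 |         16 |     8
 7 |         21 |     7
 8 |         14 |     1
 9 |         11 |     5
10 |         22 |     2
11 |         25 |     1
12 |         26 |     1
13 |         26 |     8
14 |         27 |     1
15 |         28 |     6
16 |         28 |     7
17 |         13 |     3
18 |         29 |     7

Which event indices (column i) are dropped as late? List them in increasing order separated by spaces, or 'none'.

8 9 17

i=0 t=3 v=4: → [2,8),[0,6); WM=2
i=1 t=4 v=7: → [4,10),[2,8),[0,6); WM=3
i=2 t=2 v=6: → [2,8),[0,6); WM=3
i=3 t=4 v=9: → [4,10),[2,8),[0,6); WM=3
i=4 t=6 v=2: → [6,12),[4,10),[2,8); WM=5
i=5 t=3 v=6: → [2,8),[0,6); WM=5
i=6 t=16 v=8: → [16,22),[14,20),[12,18); WM=15; [0,6) fires=5 [2,8) fires=6 [4,10) fires=3 [6,12) fires=1
i=7 t=21 v=7: → [20,26),[18,24),[16,22); WM=20; [12,18) fires=1 [14,20) fires=1
i=8 t=14 v=1: DROP (t<20-3); WM=20
i=9 t=11 v=5: DROP (t<20-3); WM=20
i=10 t=22 v=2: → [22,28),[20,26),[18,24); WM=21
i=11 t=25 v=1: → [24,30),[22,28),[20,26); WM=24; [16,22) fires=2 [18,24) fires=2
i=12 t=26 v=1: → [26,32),[24,30),[22,28); WM=25
i=13 t=26 v=8: → [26,32),[24,30),[22,28); WM=25
i=14 t=27 v=1: → [26,32),[24,30),[22,28); WM=26; [20,26) fires=3
i=15 t=28 v=6: → [28,34),[26,32),[24,30); WM=27
i=16 t=28 v=7: → [28,34),[26,32),[24,30); WM=27
i=17 t=13 v=3: DROP (t<27-3); WM=27
i=18 t=29 v=7: → [28,34),[26,32),[24,30); WM=28; [22,28) fires=5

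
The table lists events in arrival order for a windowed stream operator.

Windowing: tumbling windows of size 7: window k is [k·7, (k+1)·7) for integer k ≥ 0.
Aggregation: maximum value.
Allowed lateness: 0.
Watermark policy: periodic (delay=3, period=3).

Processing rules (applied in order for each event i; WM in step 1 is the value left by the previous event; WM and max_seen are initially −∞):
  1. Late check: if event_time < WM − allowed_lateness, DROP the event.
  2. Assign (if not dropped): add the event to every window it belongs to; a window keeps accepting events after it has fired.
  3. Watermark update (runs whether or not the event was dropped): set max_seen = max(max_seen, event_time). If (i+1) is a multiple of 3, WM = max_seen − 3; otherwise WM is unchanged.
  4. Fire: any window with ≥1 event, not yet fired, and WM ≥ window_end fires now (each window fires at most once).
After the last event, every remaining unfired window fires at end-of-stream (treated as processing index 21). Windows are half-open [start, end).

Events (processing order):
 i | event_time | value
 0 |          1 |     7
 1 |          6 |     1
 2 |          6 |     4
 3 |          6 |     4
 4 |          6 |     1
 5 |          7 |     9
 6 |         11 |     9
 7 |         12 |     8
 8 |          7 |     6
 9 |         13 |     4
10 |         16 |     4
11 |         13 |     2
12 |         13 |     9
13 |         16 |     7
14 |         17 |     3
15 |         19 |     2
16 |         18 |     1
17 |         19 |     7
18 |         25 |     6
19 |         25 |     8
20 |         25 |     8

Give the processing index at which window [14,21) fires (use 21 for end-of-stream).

i=0 t=1 v=7: → [0,7); WM=−∞
i=1 t=6 v=1: → [0,7); WM=−∞
i=2 t=6 v=4: → [0,7); WM=3
i=3 t=6 v=4: → [0,7); WM=3
i=4 t=6 v=1: → [0,7); WM=3
i=5 t=7 v=9: → [7,14); WM=4
i=6 t=11 v=9: → [7,14); WM=4
i=7 t=12 v=8: → [7,14); WM=4
i=8 t=7 v=6: → [7,14); WM=9; [0,7) fires=7
i=9 t=13 v=4: → [7,14); WM=9
i=10 t=16 v=4: → [14,21); WM=9
i=11 t=13 v=2: → [7,14); WM=13
i=12 t=13 v=9: → [7,14); WM=13
i=13 t=16 v=7: → [14,21); WM=13
i=14 t=17 v=3: → [14,21); WM=14; [7,14) fires=9
i=15 t=19 v=2: → [14,21); WM=14
i=16 t=18 v=1: → [14,21); WM=14
i=17 t=19 v=7: → [14,21); WM=16
i=18 t=25 v=6: → [21,28); WM=16
i=19 t=25 v=8: → [21,28); WM=16
i=20 t=25 v=8: → [21,28); WM=22; [14,21) fires=7

20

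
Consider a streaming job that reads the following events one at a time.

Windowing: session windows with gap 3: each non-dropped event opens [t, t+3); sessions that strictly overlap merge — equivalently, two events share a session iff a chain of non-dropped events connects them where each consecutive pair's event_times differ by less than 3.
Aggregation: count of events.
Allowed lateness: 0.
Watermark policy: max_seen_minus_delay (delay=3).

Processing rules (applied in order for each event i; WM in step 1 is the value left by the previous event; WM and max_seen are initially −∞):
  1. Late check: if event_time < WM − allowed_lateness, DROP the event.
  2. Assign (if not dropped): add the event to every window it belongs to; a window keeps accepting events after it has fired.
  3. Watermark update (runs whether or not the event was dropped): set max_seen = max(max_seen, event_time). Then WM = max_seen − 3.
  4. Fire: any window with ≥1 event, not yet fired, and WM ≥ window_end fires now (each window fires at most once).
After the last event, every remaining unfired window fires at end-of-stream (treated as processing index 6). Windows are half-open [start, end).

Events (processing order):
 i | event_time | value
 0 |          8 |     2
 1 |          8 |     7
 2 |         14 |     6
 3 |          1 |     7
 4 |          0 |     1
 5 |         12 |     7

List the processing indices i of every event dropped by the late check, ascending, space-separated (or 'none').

3 4

i=0 t=8 v=2: → [8,11); WM=5
i=1 t=8 v=7: → [8,11); WM=5
i=2 t=14 v=6: → [14,17); WM=11
i=3 t=1 v=7: DROP (t<11-0); WM=11
i=4 t=0 v=1: DROP (t<11-0); WM=11
i=5 t=12 v=7: → [12,17); WM=11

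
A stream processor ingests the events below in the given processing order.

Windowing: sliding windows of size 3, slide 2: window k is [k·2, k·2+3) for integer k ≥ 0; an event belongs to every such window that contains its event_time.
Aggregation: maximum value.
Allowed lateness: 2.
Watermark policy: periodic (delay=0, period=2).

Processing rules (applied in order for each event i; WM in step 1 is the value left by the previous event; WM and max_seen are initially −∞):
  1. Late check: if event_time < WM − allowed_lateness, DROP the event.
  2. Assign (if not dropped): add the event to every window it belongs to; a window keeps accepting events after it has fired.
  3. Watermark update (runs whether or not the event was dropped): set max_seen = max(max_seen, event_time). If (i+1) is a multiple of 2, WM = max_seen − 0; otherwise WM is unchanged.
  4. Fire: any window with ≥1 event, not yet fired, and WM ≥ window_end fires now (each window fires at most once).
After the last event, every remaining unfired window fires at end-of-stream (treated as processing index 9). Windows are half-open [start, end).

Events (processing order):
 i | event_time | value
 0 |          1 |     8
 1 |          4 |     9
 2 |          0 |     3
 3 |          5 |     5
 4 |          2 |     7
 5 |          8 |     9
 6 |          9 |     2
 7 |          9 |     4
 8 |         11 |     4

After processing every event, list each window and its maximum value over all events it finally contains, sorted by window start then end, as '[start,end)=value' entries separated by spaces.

i=0 t=1 v=8: → [0,3); WM=−∞
i=1 t=4 v=9: → [4,7),[2,5); WM=4; [0,3) fires=8
i=2 t=0 v=3: DROP (t<4-2); WM=4
i=3 t=5 v=5: → [4,7); WM=5; [2,5) fires=9
i=4 t=2 v=7: DROP (t<5-2); WM=5
i=5 t=8 v=9: → [8,11),[6,9); WM=8; [4,7) fires=9
i=6 t=9 v=2: → [8,11); WM=8
i=7 t=9 v=4: → [8,11); WM=9; [6,9) fires=9
i=8 t=11 v=4: → [10,13); WM=9

[0,3)=8 [2,5)=9 [4,7)=9 [6,9)=9 [8,11)=9 [10,13)=4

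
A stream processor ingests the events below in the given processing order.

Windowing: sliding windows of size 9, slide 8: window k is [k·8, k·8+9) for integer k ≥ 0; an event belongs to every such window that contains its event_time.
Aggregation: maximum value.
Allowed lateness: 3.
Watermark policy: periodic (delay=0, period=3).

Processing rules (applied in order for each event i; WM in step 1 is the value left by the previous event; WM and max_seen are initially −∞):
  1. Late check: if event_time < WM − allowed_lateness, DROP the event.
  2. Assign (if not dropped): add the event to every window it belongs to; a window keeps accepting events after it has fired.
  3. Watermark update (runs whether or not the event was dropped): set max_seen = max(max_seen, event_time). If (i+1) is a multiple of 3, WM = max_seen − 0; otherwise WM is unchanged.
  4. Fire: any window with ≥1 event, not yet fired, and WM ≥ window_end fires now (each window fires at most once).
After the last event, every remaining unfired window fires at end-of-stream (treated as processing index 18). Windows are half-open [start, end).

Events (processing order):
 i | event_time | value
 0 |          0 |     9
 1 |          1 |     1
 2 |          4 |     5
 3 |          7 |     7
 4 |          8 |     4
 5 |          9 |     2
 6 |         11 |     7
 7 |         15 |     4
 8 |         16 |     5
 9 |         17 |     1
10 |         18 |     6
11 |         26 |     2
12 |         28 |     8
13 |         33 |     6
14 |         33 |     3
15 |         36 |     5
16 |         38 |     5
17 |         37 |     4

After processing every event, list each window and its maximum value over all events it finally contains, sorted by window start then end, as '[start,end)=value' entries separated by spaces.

i=0 t=0 v=9: → [0,9); WM=−∞
i=1 t=1 v=1: → [0,9); WM=−∞
i=2 t=4 v=5: → [0,9); WM=4
i=3 t=7 v=7: → [0,9); WM=4
i=4 t=8 v=4: → [8,17),[0,9); WM=4
i=5 t=9 v=2: → [8,17); WM=9; [0,9) fires=9
i=6 t=11 v=7: → [8,17); WM=9
i=7 t=15 v=4: → [8,17); WM=9
i=8 t=16 v=5: → [16,25),[8,17); WM=16
i=9 t=17 v=1: → [16,25); WM=16
i=10 t=18 v=6: → [16,25); WM=16
i=11 t=26 v=2: → [24,33); WM=26; [8,17) fires=7 [16,25) fires=6
i=12 t=28 v=8: → [24,33); WM=26
i=13 t=33 v=6: → [32,41); WM=26
i=14 t=33 v=3: → [32,41); WM=33; [24,33) fires=8
i=15 t=36 v=5: → [32,41); WM=33
i=16 t=38 v=5: → [32,41); WM=33
i=17 t=37 v=4: → [32,41); WM=38

[0,9)=9 [8,17)=7 [16,25)=6 [24,33)=8 [32,41)=6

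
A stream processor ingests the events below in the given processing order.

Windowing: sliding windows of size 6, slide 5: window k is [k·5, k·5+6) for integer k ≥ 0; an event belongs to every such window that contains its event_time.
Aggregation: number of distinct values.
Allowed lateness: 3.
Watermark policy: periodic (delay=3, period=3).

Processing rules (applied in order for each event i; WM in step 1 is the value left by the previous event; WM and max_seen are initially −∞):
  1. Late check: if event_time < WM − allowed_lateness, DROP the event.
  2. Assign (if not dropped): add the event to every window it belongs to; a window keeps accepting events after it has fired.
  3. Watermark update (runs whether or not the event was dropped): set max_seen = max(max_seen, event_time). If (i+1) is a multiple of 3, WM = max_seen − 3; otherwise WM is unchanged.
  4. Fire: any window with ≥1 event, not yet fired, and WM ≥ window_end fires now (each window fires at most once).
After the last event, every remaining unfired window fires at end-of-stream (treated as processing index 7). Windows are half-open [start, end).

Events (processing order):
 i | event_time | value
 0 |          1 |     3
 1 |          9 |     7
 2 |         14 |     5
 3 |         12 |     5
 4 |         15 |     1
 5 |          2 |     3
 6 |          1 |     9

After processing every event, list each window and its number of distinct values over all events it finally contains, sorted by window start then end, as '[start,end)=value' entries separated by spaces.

[0,6)=1 [5,11)=1 [10,16)=2 [15,21)=1

i=0 t=1 v=3: → [0,6); WM=−∞
i=1 t=9 v=7: → [5,11); WM=−∞
i=2 t=14 v=5: → [10,16); WM=11; [0,6) fires=1 [5,11) fires=1
i=3 t=12 v=5: → [10,16); WM=11
i=4 t=15 v=1: → [15,21),[10,16); WM=11
i=5 t=2 v=3: DROP (t<11-3); WM=12
i=6 t=1 v=9: DROP (t<12-3); WM=12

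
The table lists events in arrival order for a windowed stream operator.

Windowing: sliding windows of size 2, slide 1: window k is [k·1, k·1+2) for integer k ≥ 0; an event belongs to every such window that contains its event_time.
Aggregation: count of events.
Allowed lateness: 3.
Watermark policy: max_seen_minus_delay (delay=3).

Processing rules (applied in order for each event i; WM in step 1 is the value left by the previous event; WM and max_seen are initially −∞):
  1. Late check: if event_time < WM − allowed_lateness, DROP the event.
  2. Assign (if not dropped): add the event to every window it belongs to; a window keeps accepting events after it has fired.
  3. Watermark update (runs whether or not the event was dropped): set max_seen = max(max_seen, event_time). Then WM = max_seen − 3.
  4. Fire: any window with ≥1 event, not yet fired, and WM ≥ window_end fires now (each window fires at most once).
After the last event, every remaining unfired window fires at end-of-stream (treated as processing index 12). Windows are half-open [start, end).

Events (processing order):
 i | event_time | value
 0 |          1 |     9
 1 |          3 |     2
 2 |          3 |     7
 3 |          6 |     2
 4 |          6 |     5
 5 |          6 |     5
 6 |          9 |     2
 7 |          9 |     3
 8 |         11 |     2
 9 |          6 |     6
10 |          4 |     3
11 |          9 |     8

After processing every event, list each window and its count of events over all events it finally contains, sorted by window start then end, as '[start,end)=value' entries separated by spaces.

[0,2)=1 [1,3)=1 [2,4)=2 [3,5)=2 [5,7)=4 [6,8)=4 [8,10)=3 [9,11)=3 [10,12)=1 [11,13)=1

i=0 t=1 v=9: → [1,3),[0,2); WM=-2
i=1 t=3 v=2: → [3,5),[2,4); WM=0
i=2 t=3 v=7: → [3,5),[2,4); WM=0
i=3 t=6 v=2: → [6,8),[5,7); WM=3; [0,2) fires=1 [1,3) fires=1
i=4 t=6 v=5: → [6,8),[5,7); WM=3
i=5 t=6 v=5: → [6,8),[5,7); WM=3
i=6 t=9 v=2: → [9,11),[8,10); WM=6; [2,4) fires=2 [3,5) fires=2
i=7 t=9 v=3: → [9,11),[8,10); WM=6
i=8 t=11 v=2: → [11,13),[10,12); WM=8; [5,7) fires=3 [6,8) fires=3
i=9 t=6 v=6: → [6,8),[5,7); WM=8
i=10 t=4 v=3: DROP (t<8-3); WM=8
i=11 t=9 v=8: → [9,11),[8,10); WM=8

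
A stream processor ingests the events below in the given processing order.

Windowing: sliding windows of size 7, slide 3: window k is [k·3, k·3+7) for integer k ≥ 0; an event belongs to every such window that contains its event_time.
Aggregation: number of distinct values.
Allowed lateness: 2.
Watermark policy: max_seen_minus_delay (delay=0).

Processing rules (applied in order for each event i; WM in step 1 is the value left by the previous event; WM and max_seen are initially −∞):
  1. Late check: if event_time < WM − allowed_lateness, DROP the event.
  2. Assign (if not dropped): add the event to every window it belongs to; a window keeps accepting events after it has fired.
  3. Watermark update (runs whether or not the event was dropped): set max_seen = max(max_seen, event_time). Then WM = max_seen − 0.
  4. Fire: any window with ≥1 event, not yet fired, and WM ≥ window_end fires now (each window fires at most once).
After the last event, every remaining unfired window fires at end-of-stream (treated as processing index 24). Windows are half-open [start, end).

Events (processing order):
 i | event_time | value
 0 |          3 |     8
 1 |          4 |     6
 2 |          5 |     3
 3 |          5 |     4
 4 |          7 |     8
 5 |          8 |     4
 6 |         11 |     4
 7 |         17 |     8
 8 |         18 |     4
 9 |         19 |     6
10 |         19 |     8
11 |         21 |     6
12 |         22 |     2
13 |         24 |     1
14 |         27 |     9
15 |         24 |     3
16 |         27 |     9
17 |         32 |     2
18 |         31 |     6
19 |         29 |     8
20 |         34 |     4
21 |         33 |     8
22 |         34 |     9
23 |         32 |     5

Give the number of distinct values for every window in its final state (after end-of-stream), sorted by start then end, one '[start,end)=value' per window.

i=0 t=3 v=8: → [3,10),[0,7); WM=3
i=1 t=4 v=6: → [3,10),[0,7); WM=4
i=2 t=5 v=3: → [3,10),[0,7); WM=5
i=3 t=5 v=4: → [3,10),[0,7); WM=5
i=4 t=7 v=8: → [6,13),[3,10); WM=7; [0,7) fires=4
i=5 t=8 v=4: → [6,13),[3,10); WM=8
i=6 t=11 v=4: → [9,16),[6,13); WM=11; [3,10) fires=4
i=7 t=17 v=8: → [15,22),[12,19); WM=17; [6,13) fires=2 [9,16) fires=1
i=8 t=18 v=4: → [18,25),[15,22),[12,19); WM=18
i=9 t=19 v=6: → [18,25),[15,22); WM=19; [12,19) fires=2
i=10 t=19 v=8: → [18,25),[15,22); WM=19
i=11 t=21 v=6: → [21,28),[18,25),[15,22); WM=21
i=12 t=22 v=2: → [21,28),[18,25); WM=22; [15,22) fires=3
i=13 t=24 v=1: → [24,31),[21,28),[18,25); WM=24
i=14 t=27 v=9: → [27,34),[24,31),[21,28); WM=27; [18,25) fires=5
i=15 t=24 v=3: DROP (t<27-2); WM=27
i=16 t=27 v=9: → [27,34),[24,31),[21,28); WM=27
i=17 t=32 v=2: → [30,37),[27,34); WM=32; [21,28) fires=4 [24,31) fires=2
i=18 t=31 v=6: → [30,37),[27,34); WM=32
i=19 t=29 v=8: DROP (t<32-2); WM=32
i=20 t=34 v=4: → [33,40),[30,37); WM=34; [27,34) fires=3
i=21 t=33 v=8: → [33,40),[30,37),[27,34); WM=34
i=22 t=34 v=9: → [33,40),[30,37); WM=34
i=23 t=32 v=5: → [30,37),[27,34); WM=34

[0,7)=4 [3,10)=4 [6,13)=2 [9,16)=1 [12,19)=2 [15,22)=3 [18,25)=5 [21,28)=4 [24,31)=2 [27,34)=5 [30,37)=6 [33,40)=3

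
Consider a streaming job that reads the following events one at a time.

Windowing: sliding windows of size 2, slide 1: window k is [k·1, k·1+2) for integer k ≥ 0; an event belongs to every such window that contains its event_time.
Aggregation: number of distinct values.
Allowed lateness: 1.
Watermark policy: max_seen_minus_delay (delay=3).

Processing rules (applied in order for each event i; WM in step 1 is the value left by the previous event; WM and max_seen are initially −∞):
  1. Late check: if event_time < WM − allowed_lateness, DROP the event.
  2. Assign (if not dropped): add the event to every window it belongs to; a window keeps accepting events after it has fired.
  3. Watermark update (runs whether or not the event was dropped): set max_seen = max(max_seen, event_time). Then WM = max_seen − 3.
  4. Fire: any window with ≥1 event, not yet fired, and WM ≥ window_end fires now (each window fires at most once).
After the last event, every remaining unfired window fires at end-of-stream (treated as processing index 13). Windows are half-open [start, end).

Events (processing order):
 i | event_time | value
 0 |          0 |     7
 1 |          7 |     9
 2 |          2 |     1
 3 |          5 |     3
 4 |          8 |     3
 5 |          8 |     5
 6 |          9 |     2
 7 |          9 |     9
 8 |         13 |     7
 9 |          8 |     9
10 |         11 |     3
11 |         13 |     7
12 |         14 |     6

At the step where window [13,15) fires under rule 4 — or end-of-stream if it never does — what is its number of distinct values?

i=0 t=0 v=7: → [0,2); WM=-3
i=1 t=7 v=9: → [7,9),[6,8); WM=4; [0,2) fires=1
i=2 t=2 v=1: DROP (t<4-1); WM=4
i=3 t=5 v=3: → [5,7),[4,6); WM=4
i=4 t=8 v=3: → [8,10),[7,9); WM=5
i=5 t=8 v=5: → [8,10),[7,9); WM=5
i=6 t=9 v=2: → [9,11),[8,10); WM=6; [4,6) fires=1
i=7 t=9 v=9: → [9,11),[8,10); WM=6
i=8 t=13 v=7: → [13,15),[12,14); WM=10; [5,7) fires=1 [6,8) fires=1 [7,9) fires=3 [8,10) fires=4
i=9 t=8 v=9: DROP (t<10-1); WM=10
i=10 t=11 v=3: → [11,13),[10,12); WM=10
i=11 t=13 v=7: → [13,15),[12,14); WM=10
i=12 t=14 v=6: → [14,16),[13,15); WM=11; [9,11) fires=2

2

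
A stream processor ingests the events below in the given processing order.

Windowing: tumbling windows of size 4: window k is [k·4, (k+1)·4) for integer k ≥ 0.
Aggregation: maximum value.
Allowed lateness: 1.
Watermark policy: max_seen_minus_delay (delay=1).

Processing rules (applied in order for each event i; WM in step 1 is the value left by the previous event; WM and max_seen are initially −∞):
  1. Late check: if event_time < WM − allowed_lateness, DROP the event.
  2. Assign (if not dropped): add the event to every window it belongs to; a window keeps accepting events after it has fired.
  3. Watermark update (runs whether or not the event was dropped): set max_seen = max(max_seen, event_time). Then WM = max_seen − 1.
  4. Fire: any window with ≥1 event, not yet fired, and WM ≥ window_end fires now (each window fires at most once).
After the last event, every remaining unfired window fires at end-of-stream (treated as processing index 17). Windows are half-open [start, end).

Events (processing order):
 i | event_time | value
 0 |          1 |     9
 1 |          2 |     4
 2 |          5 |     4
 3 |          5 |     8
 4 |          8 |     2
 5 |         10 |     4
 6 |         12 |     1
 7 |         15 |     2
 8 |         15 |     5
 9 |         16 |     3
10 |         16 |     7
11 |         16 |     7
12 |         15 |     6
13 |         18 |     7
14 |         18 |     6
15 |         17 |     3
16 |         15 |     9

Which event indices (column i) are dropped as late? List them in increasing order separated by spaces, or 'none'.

i=0 t=1 v=9: → [0,4); WM=0
i=1 t=2 v=4: → [0,4); WM=1
i=2 t=5 v=4: → [4,8); WM=4; [0,4) fires=9
i=3 t=5 v=8: → [4,8); WM=4
i=4 t=8 v=2: → [8,12); WM=7
i=5 t=10 v=4: → [8,12); WM=9; [4,8) fires=8
i=6 t=12 v=1: → [12,16); WM=11
i=7 t=15 v=2: → [12,16); WM=14; [8,12) fires=4
i=8 t=15 v=5: → [12,16); WM=14
i=9 t=16 v=3: → [16,20); WM=15
i=10 t=16 v=7: → [16,20); WM=15
i=11 t=16 v=7: → [16,20); WM=15
i=12 t=15 v=6: → [12,16); WM=15
i=13 t=18 v=7: → [16,20); WM=17; [12,16) fires=6
i=14 t=18 v=6: → [16,20); WM=17
i=15 t=17 v=3: → [16,20); WM=17
i=16 t=15 v=9: DROP (t<17-1); WM=17

16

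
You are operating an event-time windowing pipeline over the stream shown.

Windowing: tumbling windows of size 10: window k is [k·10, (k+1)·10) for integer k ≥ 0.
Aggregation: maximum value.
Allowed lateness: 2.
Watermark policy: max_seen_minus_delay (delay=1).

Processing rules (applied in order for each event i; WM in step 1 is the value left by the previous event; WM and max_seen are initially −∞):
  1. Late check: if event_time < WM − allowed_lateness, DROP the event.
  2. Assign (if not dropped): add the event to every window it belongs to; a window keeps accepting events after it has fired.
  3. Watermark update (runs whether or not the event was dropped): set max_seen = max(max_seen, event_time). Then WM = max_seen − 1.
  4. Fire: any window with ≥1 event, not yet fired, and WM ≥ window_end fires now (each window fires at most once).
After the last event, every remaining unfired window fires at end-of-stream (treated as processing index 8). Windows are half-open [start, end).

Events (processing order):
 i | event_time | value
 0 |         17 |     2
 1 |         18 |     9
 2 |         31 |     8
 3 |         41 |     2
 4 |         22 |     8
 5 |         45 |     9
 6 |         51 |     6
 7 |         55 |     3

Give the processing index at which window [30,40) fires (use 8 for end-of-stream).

3

i=0 t=17 v=2: → [10,20); WM=16
i=1 t=18 v=9: → [10,20); WM=17
i=2 t=31 v=8: → [30,40); WM=30; [10,20) fires=9
i=3 t=41 v=2: → [40,50); WM=40; [30,40) fires=8
i=4 t=22 v=8: DROP (t<40-2); WM=40
i=5 t=45 v=9: → [40,50); WM=44
i=6 t=51 v=6: → [50,60); WM=50; [40,50) fires=9
i=7 t=55 v=3: → [50,60); WM=54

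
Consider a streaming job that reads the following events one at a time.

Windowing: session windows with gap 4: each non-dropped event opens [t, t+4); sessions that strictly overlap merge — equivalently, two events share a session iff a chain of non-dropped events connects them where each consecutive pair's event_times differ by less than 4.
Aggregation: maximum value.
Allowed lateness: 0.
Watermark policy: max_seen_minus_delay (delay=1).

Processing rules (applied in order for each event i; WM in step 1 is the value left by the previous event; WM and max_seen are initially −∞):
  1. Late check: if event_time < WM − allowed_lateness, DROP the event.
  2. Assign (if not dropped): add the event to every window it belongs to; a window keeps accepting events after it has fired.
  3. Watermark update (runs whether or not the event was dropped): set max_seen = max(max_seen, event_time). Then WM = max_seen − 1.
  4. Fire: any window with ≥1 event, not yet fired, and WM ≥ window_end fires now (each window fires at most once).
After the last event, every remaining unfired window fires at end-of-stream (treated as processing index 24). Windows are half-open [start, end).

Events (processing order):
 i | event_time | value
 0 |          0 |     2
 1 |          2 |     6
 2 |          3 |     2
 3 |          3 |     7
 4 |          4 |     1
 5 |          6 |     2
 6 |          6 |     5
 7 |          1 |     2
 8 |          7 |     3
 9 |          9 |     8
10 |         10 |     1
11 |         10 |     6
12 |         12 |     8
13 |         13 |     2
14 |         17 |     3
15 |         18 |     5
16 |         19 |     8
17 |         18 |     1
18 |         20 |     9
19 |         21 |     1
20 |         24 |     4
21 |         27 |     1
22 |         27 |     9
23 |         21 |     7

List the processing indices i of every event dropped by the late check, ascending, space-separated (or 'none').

i=0 t=0 v=2: → [0,4); WM=-1
i=1 t=2 v=6: → [0,6); WM=1
i=2 t=3 v=2: → [0,7); WM=2
i=3 t=3 v=7: → [0,7); WM=2
i=4 t=4 v=1: → [0,8); WM=3
i=5 t=6 v=2: → [0,10); WM=5
i=6 t=6 v=5: → [0,10); WM=5
i=7 t=1 v=2: DROP (t<5-0); WM=5
i=8 t=7 v=3: → [0,11); WM=6
i=9 t=9 v=8: → [0,13); WM=8
i=10 t=10 v=1: → [0,14); WM=9
i=11 t=10 v=6: → [0,14); WM=9
i=12 t=12 v=8: → [0,16); WM=11
i=13 t=13 v=2: → [0,17); WM=12
i=14 t=17 v=3: → [17,21); WM=16
i=15 t=18 v=5: → [17,22); WM=17
i=16 t=19 v=8: → [17,23); WM=18
i=17 t=18 v=1: → [17,23); WM=18
i=18 t=20 v=9: → [17,24); WM=19
i=19 t=21 v=1: → [17,25); WM=20
i=20 t=24 v=4: → [17,28); WM=23
i=21 t=27 v=1: → [17,31); WM=26
i=22 t=27 v=9: → [17,31); WM=26
i=23 t=21 v=7: DROP (t<26-0); WM=26

7 23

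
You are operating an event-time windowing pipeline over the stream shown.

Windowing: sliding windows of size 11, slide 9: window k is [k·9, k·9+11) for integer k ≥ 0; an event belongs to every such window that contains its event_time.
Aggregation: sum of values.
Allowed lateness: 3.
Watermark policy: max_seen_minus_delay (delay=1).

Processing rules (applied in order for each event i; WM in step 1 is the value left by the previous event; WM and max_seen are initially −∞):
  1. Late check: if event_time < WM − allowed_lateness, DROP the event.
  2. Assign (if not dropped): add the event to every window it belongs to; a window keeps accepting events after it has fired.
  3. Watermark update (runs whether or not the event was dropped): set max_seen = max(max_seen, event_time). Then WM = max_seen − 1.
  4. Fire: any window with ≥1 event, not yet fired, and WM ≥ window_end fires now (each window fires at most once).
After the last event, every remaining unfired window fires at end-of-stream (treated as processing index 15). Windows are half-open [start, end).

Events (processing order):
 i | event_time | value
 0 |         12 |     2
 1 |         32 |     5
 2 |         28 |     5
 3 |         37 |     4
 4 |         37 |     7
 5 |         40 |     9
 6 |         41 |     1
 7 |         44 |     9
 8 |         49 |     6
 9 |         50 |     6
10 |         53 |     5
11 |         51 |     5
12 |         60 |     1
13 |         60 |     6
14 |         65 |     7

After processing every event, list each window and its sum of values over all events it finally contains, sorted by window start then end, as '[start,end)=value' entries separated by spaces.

i=0 t=12 v=2: → [9,20); WM=11
i=1 t=32 v=5: → [27,38); WM=31; [9,20) fires=2
i=2 t=28 v=5: → [27,38),[18,29); WM=31; [18,29) fires=5
i=3 t=37 v=4: → [36,47),[27,38); WM=36
i=4 t=37 v=7: → [36,47),[27,38); WM=36
i=5 t=40 v=9: → [36,47); WM=39; [27,38) fires=21
i=6 t=41 v=1: → [36,47); WM=40
i=7 t=44 v=9: → [36,47); WM=43
i=8 t=49 v=6: → [45,56); WM=48; [36,47) fires=30
i=9 t=50 v=6: → [45,56); WM=49
i=10 t=53 v=5: → [45,56); WM=52
i=11 t=51 v=5: → [45,56); WM=52
i=12 t=60 v=1: → [54,65); WM=59; [45,56) fires=22
i=13 t=60 v=6: → [54,65); WM=59
i=14 t=65 v=7: → [63,74); WM=64

[9,20)=2 [18,29)=5 [27,38)=21 [36,47)=30 [45,56)=22 [54,65)=7 [63,74)=7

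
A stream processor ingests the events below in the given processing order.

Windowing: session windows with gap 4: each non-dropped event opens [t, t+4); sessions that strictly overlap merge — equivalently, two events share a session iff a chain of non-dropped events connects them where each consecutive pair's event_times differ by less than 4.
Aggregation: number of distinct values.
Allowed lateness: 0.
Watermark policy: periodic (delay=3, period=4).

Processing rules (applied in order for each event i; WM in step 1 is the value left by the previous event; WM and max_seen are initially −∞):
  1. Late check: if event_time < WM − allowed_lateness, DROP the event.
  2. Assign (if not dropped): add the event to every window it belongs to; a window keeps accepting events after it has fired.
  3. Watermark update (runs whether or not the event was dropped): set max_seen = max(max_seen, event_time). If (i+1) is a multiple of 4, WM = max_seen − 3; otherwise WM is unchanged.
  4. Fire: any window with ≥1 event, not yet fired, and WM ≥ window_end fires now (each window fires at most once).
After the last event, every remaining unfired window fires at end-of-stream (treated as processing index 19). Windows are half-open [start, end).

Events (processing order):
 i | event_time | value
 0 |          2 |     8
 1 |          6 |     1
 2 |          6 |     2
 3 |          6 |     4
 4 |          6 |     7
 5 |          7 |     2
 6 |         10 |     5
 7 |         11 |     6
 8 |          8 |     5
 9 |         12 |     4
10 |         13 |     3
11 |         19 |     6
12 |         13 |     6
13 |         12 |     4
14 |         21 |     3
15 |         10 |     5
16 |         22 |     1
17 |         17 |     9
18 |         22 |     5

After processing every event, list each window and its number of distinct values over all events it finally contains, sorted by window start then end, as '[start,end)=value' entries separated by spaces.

[2,6)=1 [6,17)=7 [19,26)=4

i=0 t=2 v=8: → [2,6); WM=−∞
i=1 t=6 v=1: → [6,10); WM=−∞
i=2 t=6 v=2: → [6,10); WM=−∞
i=3 t=6 v=4: → [6,10); WM=3
i=4 t=6 v=7: → [6,10); WM=3
i=5 t=7 v=2: → [6,11); WM=3
i=6 t=10 v=5: → [6,14); WM=3
i=7 t=11 v=6: → [6,15); WM=8
i=8 t=8 v=5: → [6,15); WM=8
i=9 t=12 v=4: → [6,16); WM=8
i=10 t=13 v=3: → [6,17); WM=8
i=11 t=19 v=6: → [19,23); WM=16
i=12 t=13 v=6: DROP (t<16-0); WM=16
i=13 t=12 v=4: DROP (t<16-0); WM=16
i=14 t=21 v=3: → [19,25); WM=16
i=15 t=10 v=5: DROP (t<16-0); WM=18
i=16 t=22 v=1: → [19,26); WM=18
i=17 t=17 v=9: DROP (t<18-0); WM=18
i=18 t=22 v=5: → [19,26); WM=18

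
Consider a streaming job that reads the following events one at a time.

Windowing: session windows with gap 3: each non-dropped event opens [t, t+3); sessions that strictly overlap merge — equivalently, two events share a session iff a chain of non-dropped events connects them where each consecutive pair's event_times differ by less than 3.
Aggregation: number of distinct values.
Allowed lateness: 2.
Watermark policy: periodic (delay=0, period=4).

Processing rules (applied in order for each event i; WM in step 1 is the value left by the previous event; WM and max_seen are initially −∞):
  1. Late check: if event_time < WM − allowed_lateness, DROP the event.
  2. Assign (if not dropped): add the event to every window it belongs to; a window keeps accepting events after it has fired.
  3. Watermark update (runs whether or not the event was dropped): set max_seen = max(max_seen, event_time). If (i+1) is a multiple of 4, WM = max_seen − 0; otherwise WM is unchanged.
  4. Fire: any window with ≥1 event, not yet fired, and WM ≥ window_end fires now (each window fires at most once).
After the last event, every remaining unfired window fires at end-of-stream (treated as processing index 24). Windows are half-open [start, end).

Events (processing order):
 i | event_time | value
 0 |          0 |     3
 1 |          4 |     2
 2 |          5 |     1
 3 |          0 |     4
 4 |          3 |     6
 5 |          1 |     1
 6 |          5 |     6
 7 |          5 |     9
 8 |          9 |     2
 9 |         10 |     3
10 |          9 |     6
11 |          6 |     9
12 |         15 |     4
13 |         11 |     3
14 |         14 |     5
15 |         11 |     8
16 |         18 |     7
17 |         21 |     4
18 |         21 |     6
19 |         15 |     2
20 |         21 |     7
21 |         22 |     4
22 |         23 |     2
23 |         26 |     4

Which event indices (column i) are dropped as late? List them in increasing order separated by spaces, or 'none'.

5

i=0 t=0 v=3: → [0,3); WM=−∞
i=1 t=4 v=2: → [4,7); WM=−∞
i=2 t=5 v=1: → [4,8); WM=−∞
i=3 t=0 v=4: → [0,3); WM=5
i=4 t=3 v=6: → [3,8); WM=5
i=5 t=1 v=1: DROP (t<5-2); WM=5
i=6 t=5 v=6: → [3,8); WM=5
i=7 t=5 v=9: → [3,8); WM=5
i=8 t=9 v=2: → [9,12); WM=5
i=9 t=10 v=3: → [9,13); WM=5
i=10 t=9 v=6: → [9,13); WM=5
i=11 t=6 v=9: → [3,9); WM=10
i=12 t=15 v=4: → [15,18); WM=10
i=13 t=11 v=3: → [9,14); WM=10
i=14 t=14 v=5: → [14,18); WM=10
i=15 t=11 v=8: → [9,14); WM=15
i=16 t=18 v=7: → [18,21); WM=15
i=17 t=21 v=4: → [21,24); WM=15
i=18 t=21 v=6: → [21,24); WM=15
i=19 t=15 v=2: → [14,18); WM=21
i=20 t=21 v=7: → [21,24); WM=21
i=21 t=22 v=4: → [21,25); WM=21
i=22 t=23 v=2: → [21,26); WM=21
i=23 t=26 v=4: → [26,29); WM=26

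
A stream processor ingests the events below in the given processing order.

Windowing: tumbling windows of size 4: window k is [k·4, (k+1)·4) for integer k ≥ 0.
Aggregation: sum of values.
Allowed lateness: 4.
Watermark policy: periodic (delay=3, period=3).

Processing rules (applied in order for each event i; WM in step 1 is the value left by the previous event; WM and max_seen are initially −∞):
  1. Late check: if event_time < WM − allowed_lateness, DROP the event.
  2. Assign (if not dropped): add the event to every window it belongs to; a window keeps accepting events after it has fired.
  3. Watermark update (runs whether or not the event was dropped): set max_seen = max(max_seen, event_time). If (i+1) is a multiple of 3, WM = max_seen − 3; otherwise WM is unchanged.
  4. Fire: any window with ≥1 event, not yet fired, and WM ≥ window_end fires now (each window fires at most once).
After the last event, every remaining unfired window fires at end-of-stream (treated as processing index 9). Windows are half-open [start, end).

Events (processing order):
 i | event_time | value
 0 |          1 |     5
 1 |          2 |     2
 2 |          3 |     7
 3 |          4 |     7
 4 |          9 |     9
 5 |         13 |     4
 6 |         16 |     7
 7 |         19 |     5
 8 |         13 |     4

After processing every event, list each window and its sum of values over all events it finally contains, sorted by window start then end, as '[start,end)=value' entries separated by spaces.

[0,4)=14 [4,8)=7 [8,12)=9 [12,16)=8 [16,20)=12

i=0 t=1 v=5: → [0,4); WM=−∞
i=1 t=2 v=2: → [0,4); WM=−∞
i=2 t=3 v=7: → [0,4); WM=0
i=3 t=4 v=7: → [4,8); WM=0
i=4 t=9 v=9: → [8,12); WM=0
i=5 t=13 v=4: → [12,16); WM=10; [0,4) fires=14 [4,8) fires=7
i=6 t=16 v=7: → [16,20); WM=10
i=7 t=19 v=5: → [16,20); WM=10
i=8 t=13 v=4: → [12,16); WM=16; [8,12) fires=9 [12,16) fires=8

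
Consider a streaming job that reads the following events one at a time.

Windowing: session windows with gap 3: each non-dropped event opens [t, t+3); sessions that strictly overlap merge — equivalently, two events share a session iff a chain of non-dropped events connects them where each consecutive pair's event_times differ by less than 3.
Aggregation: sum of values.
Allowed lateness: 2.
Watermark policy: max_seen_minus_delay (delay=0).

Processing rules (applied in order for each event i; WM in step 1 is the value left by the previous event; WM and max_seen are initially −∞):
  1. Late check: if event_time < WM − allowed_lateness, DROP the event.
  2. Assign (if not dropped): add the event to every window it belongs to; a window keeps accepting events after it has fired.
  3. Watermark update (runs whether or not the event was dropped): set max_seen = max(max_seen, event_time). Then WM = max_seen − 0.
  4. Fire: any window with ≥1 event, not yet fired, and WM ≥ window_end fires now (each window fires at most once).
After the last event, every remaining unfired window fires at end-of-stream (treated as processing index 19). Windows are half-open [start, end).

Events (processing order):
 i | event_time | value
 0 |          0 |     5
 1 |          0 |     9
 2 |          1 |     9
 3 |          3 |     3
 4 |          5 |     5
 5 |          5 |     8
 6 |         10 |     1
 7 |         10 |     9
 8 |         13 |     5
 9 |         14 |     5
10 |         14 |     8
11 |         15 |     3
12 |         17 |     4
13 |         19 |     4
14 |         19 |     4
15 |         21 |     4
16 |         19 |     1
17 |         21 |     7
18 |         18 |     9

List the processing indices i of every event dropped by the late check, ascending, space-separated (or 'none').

18

i=0 t=0 v=5: → [0,3); WM=0
i=1 t=0 v=9: → [0,3); WM=0
i=2 t=1 v=9: → [0,4); WM=1
i=3 t=3 v=3: → [0,6); WM=3
i=4 t=5 v=5: → [0,8); WM=5
i=5 t=5 v=8: → [0,8); WM=5
i=6 t=10 v=1: → [10,13); WM=10
i=7 t=10 v=9: → [10,13); WM=10
i=8 t=13 v=5: → [13,16); WM=13
i=9 t=14 v=5: → [13,17); WM=14
i=10 t=14 v=8: → [13,17); WM=14
i=11 t=15 v=3: → [13,18); WM=15
i=12 t=17 v=4: → [13,20); WM=17
i=13 t=19 v=4: → [13,22); WM=19
i=14 t=19 v=4: → [13,22); WM=19
i=15 t=21 v=4: → [13,24); WM=21
i=16 t=19 v=1: → [13,24); WM=21
i=17 t=21 v=7: → [13,24); WM=21
i=18 t=18 v=9: DROP (t<21-2); WM=21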